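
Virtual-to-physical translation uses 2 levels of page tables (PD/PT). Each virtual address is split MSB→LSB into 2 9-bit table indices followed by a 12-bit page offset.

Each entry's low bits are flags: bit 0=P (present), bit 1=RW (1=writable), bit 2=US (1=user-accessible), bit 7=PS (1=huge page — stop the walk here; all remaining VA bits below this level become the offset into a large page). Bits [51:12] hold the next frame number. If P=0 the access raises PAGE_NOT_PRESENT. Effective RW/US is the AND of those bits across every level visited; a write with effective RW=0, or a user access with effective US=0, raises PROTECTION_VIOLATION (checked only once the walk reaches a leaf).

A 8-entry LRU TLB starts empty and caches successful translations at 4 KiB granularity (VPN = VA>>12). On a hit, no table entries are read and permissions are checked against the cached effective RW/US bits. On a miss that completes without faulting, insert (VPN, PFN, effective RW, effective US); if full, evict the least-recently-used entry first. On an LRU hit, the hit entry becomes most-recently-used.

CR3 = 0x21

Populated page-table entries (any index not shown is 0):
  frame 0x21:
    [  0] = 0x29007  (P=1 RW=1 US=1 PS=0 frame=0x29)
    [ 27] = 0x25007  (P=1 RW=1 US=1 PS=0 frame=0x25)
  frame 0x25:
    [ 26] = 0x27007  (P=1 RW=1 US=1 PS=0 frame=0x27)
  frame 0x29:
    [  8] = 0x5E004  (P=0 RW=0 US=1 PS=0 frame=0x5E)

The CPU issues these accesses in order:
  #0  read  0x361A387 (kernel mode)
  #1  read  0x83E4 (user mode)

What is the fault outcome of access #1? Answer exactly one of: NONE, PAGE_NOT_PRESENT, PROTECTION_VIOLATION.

Trace:
#0 VA=0x361A387 (r,kernel):
  lvl0: tbl 0x21, slot 27 ⇒ 0x25007 (P1/RW1/US1/PS0)
  lvl1: tbl 0x25, slot 26 ⇒ 0x27007 (P1/RW1/US1/PS0)
  ✓ 0x27387  — 2 lookups
#1 VA=0x83E4 (r,user):
  lvl0: tbl 0x21, slot 0 ⇒ 0x29007 (P1/RW1/US1/PS0)
  lvl1: tbl 0x29, slot 8 ⇒ 0x5E004 (P0/RW0/US1/PS0)
  → PAGE_NOT_PRESENT  (2 entries read)

Access #1 fault: PAGE_NOT_PRESENT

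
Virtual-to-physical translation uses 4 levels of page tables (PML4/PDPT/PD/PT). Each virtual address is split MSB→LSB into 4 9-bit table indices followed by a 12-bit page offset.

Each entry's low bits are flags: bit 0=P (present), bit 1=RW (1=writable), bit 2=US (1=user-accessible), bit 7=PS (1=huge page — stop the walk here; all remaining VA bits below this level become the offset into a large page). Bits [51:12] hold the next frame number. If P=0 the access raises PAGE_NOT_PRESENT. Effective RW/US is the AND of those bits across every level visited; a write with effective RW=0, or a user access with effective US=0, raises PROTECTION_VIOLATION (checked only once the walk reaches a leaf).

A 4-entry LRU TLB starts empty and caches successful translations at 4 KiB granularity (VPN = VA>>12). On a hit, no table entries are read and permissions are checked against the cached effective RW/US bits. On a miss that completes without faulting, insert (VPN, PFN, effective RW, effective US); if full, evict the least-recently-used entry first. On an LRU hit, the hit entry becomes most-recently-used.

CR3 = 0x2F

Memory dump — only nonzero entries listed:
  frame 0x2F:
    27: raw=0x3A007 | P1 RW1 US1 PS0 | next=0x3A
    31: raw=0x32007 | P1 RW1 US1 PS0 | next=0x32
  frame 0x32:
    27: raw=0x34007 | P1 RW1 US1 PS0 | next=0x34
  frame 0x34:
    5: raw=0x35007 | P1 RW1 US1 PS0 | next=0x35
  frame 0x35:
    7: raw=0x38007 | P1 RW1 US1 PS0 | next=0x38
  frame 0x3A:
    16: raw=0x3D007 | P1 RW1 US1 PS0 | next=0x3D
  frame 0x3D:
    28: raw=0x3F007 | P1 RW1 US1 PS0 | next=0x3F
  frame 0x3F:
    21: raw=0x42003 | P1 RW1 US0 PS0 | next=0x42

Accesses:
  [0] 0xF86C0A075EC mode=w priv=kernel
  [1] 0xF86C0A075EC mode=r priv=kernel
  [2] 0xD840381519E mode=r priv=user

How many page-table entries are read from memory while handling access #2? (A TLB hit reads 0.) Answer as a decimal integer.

Walk each access:
#0 VA=0xF86C0A075EC (w,kernel):
  L0 @0x2F[31] → 0x32007  P=1,RW=1,US=1,PS=0
  L1 @0x32[27] → 0x34007  P=1,RW=1,US=1,PS=0
  L2 @0x34[5] → 0x35007  P=1,RW=1,US=1,PS=0
  L3 @0x35[7] → 0x38007  P=1,RW=1,US=1,PS=0
  → PA=0x385EC  (4 entries read)
#1 VA=0xF86C0A075EC (r,kernel):
  TLB hit vpn=0xF86C0A07 → PA=0x385EC
#2 VA=0xD840381519E (r,user):
  L0 @0x2F[27] → 0x3A007  P=1,RW=1,US=1,PS=0
  L1 @0x3A[16] → 0x3D007  P=1,RW=1,US=1,PS=0
  L2 @0x3D[28] → 0x3F007  P=1,RW=1,US=1,PS=0
  L3 @0x3F[21] → 0x42003  P=1,RW=1,US=0,PS=0
  ✗ PROTECTION_VIOLATION  [4 reads]

Entries read for #2: 4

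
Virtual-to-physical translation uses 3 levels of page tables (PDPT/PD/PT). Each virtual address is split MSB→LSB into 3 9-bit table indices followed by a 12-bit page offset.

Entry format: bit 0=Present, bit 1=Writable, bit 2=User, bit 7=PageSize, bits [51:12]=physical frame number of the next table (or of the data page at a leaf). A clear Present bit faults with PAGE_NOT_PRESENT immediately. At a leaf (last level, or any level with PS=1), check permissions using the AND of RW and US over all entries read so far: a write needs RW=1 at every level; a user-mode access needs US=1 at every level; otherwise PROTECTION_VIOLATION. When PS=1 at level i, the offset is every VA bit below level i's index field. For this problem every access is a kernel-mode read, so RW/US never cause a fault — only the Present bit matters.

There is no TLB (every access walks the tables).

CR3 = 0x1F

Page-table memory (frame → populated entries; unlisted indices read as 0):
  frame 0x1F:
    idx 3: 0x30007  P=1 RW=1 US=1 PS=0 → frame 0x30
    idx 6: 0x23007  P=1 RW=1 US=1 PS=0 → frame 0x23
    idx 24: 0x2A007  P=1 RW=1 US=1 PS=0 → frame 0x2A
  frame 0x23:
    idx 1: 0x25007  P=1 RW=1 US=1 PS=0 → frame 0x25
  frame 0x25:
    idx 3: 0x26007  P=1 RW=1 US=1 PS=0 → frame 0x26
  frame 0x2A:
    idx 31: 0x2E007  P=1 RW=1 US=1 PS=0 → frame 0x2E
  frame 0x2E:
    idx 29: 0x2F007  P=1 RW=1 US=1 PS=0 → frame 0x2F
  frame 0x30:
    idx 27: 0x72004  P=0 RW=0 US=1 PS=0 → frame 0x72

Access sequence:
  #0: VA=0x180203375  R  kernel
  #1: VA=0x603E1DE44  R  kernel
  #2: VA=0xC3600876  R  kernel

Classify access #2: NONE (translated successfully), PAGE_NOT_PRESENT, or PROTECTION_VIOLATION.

Per-access translation:
#0 VA=0x180203375 (r,kernel):
  [0] read 0x1F idx=6: raw=0x23007 flags P=1 W=1 U=1 S=0
  [1] read 0x23 idx=1: raw=0x25007 flags P=1 W=1 U=1 S=0
  [2] read 0x25 idx=3: raw=0x26007 flags P=1 W=1 U=1 S=0
  → PA=0x26375  (3 entries read)
#1 VA=0x603E1DE44 (r,kernel):
  [0] read 0x1F idx=24: raw=0x2A007 flags P=1 W=1 U=1 S=0
  [1] read 0x2A idx=31: raw=0x2E007 flags P=1 W=1 U=1 S=0
  [2] read 0x2E idx=29: raw=0x2F007 flags P=1 W=1 U=1 S=0
  → PA=0x2FE44  (3 entries read)
#2 VA=0xC3600876 (r,kernel):
  [0] read 0x1F idx=3: raw=0x30007 flags P=1 W=1 U=1 S=0
  [1] read 0x30 idx=27: raw=0x72004 flags P=0 W=0 U=1 S=0
  → PAGE_NOT_PRESENT  (2 entries read)

Access #2 fault: PAGE_NOT_PRESENT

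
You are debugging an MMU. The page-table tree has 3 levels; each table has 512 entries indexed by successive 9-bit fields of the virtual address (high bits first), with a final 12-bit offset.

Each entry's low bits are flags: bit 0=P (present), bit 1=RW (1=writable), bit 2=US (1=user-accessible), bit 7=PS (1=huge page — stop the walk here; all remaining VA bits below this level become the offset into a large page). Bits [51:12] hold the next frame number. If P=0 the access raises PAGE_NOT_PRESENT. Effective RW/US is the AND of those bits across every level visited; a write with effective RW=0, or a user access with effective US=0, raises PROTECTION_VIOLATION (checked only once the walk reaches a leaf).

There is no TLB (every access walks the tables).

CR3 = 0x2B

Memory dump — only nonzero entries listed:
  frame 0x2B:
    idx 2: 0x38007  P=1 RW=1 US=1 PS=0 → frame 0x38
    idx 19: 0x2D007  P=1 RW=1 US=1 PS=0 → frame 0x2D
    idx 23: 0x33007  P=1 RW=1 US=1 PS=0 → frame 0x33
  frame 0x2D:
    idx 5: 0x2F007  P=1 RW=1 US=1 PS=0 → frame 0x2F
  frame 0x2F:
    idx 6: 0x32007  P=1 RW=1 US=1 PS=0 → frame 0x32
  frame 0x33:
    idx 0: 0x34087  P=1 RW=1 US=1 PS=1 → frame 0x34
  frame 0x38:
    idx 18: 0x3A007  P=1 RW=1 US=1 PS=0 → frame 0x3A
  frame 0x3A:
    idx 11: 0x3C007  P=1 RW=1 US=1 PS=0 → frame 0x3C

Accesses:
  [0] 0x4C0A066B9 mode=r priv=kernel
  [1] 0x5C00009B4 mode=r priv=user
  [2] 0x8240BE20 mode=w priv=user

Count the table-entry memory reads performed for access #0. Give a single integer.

Per-access translation:
#0 VA=0x4C0A066B9 (r,kernel):
  [0] read 0x2B idx=19: raw=0x2D007 flags P=1 W=1 U=1 S=0
  [1] read 0x2D idx=5: raw=0x2F007 flags P=1 W=1 U=1 S=0
  [2] read 0x2F idx=6: raw=0x32007 flags P=1 W=1 U=1 S=0
  ✓ 0x326B9  — 3 lookups
#1 VA=0x5C00009B4 (r,user):
  [0] read 0x2B idx=23: raw=0x33007 flags P=1 W=1 U=1 S=0
  [1] read 0x33 idx=0: raw=0x34087 flags P=1 W=1 U=1 S=1
  ✓ 0x349B4 (huge @L1)  — 2 lookups
#2 VA=0x8240BE20 (w,user):
  [0] read 0x2B idx=2: raw=0x38007 flags P=1 W=1 U=1 S=0
  [1] read 0x38 idx=18: raw=0x3A007 flags P=1 W=1 U=1 S=0
  [2] read 0x3A idx=11: raw=0x3C007 flags P=1 W=1 U=1 S=0
  ✓ 0x3CE20  — 3 lookups

Entries read for #0: 3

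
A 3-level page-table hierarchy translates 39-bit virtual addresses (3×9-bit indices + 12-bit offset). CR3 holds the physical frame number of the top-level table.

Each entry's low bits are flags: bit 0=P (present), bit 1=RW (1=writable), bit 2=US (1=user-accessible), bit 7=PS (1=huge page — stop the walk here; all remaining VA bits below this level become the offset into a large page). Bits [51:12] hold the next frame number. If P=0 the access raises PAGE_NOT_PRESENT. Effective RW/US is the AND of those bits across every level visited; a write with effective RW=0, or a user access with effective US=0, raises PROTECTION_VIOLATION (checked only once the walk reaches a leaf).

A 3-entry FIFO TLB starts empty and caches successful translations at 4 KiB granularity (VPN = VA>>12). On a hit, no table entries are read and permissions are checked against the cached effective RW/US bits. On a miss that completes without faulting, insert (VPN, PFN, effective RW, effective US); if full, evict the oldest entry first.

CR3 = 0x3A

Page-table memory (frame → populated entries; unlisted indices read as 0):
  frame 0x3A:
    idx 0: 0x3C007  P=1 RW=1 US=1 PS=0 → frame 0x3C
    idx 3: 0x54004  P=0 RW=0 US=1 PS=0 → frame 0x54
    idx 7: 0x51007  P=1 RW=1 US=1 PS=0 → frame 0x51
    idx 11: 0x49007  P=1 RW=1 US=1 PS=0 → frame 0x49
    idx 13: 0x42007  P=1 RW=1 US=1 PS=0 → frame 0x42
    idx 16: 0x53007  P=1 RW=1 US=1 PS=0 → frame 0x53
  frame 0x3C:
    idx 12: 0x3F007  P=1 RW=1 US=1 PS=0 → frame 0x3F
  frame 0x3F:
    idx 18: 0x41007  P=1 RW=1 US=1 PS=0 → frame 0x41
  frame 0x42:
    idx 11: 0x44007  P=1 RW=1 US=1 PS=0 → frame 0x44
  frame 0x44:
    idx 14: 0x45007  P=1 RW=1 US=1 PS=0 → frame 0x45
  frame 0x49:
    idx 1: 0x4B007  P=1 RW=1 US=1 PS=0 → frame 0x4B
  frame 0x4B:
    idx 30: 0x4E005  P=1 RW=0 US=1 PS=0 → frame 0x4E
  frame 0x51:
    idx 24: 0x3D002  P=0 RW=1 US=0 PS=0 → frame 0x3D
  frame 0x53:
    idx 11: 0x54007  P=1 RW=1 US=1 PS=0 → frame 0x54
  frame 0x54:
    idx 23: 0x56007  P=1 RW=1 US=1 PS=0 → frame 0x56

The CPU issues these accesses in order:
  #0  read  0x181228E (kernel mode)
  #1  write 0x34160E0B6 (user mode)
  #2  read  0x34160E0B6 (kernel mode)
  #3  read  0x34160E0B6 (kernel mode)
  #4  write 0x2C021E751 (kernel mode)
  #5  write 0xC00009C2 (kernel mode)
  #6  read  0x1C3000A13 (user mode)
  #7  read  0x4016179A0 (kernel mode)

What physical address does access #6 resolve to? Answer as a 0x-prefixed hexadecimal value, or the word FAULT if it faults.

Per-access translation:
#0 VA=0x181228E (r,kernel):
  L0 @0x3A[0] → 0x3C007  P=1,RW=1,US=1,PS=0
  L1 @0x3C[12] → 0x3F007  P=1,RW=1,US=1,PS=0
  L2 @0x3F[18] → 0x41007  P=1,RW=1,US=1,PS=0
  ✓ 0x4128E  — 3 lookups
#1 VA=0x34160E0B6 (w,user):
  L0 @0x3A[13] → 0x42007  P=1,RW=1,US=1,PS=0
  L1 @0x42[11] → 0x44007  P=1,RW=1,US=1,PS=0
  L2 @0x44[14] → 0x45007  P=1,RW=1,US=1,PS=0
  ✓ 0x450B6  — 3 lookups
#2 VA=0x34160E0B6 (r,kernel):
  TLB hit vpn=0x34160E → PA=0x450B6
#3 VA=0x34160E0B6 (r,kernel):
  TLB hit vpn=0x34160E → PA=0x450B6
#4 VA=0x2C021E751 (w,kernel):
  L0 @0x3A[11] → 0x49007  P=1,RW=1,US=1,PS=0
  L1 @0x49[1] → 0x4B007  P=1,RW=1,US=1,PS=0
  L2 @0x4B[30] → 0x4E005  P=1,RW=0,US=1,PS=0
  ⇒ fault: PROTECTION_VIOLATION  — 3 lookups
#5 VA=0xC00009C2 (w,kernel):
  L0 @0x3A[3] → 0x54004  P=0,RW=0,US=1,PS=0
  ⇒ fault: PAGE_NOT_PRESENT  — 1 lookups
#6 VA=0x1C3000A13 (r,user):
  L0 @0x3A[7] → 0x51007  P=1,RW=1,US=1,PS=0
  L1 @0x51[24] → 0x3D002  P=0,RW=1,US=0,PS=0
  ⇒ fault: PAGE_NOT_PRESENT  — 2 lookups
#7 VA=0x4016179A0 (r,kernel):
  L0 @0x3A[16] → 0x53007  P=1,RW=1,US=1,PS=0
  L1 @0x53[11] → 0x54007  P=1,RW=1,US=1,PS=0
  L2 @0x54[23] → 0x56007  P=1,RW=1,US=1,PS=0
  ✓ 0x569A0  — 3 lookups

Access #6 PA: FAULT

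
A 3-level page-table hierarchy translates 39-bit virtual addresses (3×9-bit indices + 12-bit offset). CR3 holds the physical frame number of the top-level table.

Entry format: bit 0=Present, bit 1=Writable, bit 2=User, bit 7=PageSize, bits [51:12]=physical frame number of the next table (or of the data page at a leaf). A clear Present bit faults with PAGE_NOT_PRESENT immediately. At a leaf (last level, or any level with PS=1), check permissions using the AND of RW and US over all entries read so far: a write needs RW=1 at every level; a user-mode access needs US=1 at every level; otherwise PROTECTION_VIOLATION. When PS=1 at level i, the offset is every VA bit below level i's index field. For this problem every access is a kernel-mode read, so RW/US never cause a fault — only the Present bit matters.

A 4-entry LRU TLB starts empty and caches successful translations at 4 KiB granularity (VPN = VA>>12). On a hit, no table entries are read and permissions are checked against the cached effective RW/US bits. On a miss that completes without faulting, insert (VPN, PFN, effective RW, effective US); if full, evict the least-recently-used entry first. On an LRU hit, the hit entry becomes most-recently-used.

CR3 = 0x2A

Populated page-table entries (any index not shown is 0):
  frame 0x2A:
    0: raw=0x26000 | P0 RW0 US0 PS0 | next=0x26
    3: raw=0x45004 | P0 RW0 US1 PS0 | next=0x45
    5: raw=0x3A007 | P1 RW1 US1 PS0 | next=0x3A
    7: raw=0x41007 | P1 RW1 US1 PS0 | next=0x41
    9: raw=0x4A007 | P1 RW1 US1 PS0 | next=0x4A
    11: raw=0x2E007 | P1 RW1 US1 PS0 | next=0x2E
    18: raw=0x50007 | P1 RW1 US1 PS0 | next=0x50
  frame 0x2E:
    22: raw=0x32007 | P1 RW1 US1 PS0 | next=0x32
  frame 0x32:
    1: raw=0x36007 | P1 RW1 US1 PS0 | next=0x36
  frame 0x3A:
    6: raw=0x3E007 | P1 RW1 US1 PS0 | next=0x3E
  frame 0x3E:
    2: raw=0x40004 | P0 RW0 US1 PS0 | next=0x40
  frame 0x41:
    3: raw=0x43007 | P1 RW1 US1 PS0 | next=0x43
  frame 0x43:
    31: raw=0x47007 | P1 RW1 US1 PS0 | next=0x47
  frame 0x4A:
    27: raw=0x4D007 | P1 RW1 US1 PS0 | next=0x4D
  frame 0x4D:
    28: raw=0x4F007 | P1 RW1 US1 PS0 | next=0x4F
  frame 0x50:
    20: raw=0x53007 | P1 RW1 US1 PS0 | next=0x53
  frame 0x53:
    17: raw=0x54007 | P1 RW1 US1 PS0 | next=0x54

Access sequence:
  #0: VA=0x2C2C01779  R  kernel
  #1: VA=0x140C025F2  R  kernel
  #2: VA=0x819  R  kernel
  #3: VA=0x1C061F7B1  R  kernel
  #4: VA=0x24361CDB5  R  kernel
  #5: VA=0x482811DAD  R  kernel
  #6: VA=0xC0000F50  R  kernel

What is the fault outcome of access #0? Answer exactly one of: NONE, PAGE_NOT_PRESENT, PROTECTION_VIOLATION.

Walk each access:
#0 VA=0x2C2C01779 (r,kernel):
  L0: frame=0x2A idx=11 entry=0x2E007 [P=1 RW=1 US=1 PS=0]
  L1: frame=0x2E idx=22 entry=0x32007 [P=1 RW=1 US=1 PS=0]
  L2: frame=0x32 idx=1 entry=0x36007 [P=1 RW=1 US=1 PS=0]
  ✓ 0x36779  — 3 lookups
#1 VA=0x140C025F2 (r,kernel):
  L0: frame=0x2A idx=5 entry=0x3A007 [P=1 RW=1 US=1 PS=0]
  L1: frame=0x3A idx=6 entry=0x3E007 [P=1 RW=1 US=1 PS=0]
  L2: frame=0x3E idx=2 entry=0x40004 [P=0 RW=0 US=1 PS=0]
  ✗ PAGE_NOT_PRESENT  [3 reads]
#2 VA=0x819 (r,kernel):
  L0: frame=0x2A idx=0 entry=0x26000 [P=0 RW=0 US=0 PS=0]
  ✗ PAGE_NOT_PRESENT  [1 reads]
#3 VA=0x1C061F7B1 (r,kernel):
  L0: frame=0x2A idx=7 entry=0x41007 [P=1 RW=1 US=1 PS=0]
  L1: frame=0x41 idx=3 entry=0x43007 [P=1 RW=1 US=1 PS=0]
  L2: frame=0x43 idx=31 entry=0x47007 [P=1 RW=1 US=1 PS=0]
  ✓ 0x477B1  — 3 lookups
#4 VA=0x24361CDB5 (r,kernel):
  L0: frame=0x2A idx=9 entry=0x4A007 [P=1 RW=1 US=1 PS=0]
  L1: frame=0x4A idx=27 entry=0x4D007 [P=1 RW=1 US=1 PS=0]
  L2: frame=0x4D idx=28 entry=0x4F007 [P=1 RW=1 US=1 PS=0]
  ✓ 0x4FDB5  — 3 lookups
#5 VA=0x482811DAD (r,kernel):
  L0: frame=0x2A idx=18 entry=0x50007 [P=1 RW=1 US=1 PS=0]
  L1: frame=0x50 idx=20 entry=0x53007 [P=1 RW=1 US=1 PS=0]
  L2: frame=0x53 idx=17 entry=0x54007 [P=1 RW=1 US=1 PS=0]
  ✓ 0x54DAD  — 3 lookups
#6 VA=0xC0000F50 (r,kernel):
  L0: frame=0x2A idx=3 entry=0x45004 [P=0 RW=0 US=1 PS=0]
  ✗ PAGE_NOT_PRESENT  [1 reads]

Access #0 fault: NONE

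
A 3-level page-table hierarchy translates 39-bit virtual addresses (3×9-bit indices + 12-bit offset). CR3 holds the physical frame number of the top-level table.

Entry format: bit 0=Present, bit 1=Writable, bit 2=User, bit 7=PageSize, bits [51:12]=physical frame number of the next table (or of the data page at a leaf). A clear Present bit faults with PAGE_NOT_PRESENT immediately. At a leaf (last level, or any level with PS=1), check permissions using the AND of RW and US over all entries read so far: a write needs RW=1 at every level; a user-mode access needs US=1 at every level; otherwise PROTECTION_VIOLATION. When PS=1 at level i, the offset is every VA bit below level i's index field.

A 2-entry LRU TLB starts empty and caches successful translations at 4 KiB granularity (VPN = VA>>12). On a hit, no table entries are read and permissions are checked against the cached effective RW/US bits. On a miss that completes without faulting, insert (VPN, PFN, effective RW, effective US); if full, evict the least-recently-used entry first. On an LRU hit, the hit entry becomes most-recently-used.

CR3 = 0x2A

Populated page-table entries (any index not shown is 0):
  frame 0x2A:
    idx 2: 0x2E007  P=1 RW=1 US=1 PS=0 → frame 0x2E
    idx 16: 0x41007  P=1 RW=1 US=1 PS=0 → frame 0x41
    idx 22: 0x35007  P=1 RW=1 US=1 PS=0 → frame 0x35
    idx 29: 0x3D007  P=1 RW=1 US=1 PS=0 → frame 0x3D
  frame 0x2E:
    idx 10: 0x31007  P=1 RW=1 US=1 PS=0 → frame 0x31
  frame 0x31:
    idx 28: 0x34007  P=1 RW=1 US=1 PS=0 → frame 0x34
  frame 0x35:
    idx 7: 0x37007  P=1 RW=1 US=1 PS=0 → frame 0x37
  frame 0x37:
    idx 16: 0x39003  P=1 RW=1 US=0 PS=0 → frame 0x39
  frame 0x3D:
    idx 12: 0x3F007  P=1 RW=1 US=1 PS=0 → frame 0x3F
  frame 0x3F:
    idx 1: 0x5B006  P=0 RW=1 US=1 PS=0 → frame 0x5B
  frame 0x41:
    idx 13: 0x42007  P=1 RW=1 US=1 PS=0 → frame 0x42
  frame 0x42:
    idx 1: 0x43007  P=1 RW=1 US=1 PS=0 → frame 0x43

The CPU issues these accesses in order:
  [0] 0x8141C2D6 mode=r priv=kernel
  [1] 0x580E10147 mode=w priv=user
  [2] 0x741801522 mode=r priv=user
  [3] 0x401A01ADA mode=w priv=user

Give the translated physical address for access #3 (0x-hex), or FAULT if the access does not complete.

Per-access translation:
#0 VA=0x8141C2D6 (r,kernel):
  L0 @0x2A[2] → 0x2E007  P=1,RW=1,US=1,PS=0
  L1 @0x2E[10] → 0x31007  P=1,RW=1,US=1,PS=0
  L2 @0x31[28] → 0x34007  P=1,RW=1,US=1,PS=0
  ✓ 0x342D6  — 3 lookups
#1 VA=0x580E10147 (w,user):
  L0 @0x2A[22] → 0x35007  P=1,RW=1,US=1,PS=0
  L1 @0x35[7] → 0x37007  P=1,RW=1,US=1,PS=0
  L2 @0x37[16] → 0x39003  P=1,RW=1,US=0,PS=0
  ✗ PROTECTION_VIOLATION  [3 reads]
#2 VA=0x741801522 (r,user):
  L0 @0x2A[29] → 0x3D007  P=1,RW=1,US=1,PS=0
  L1 @0x3D[12] → 0x3F007  P=1,RW=1,US=1,PS=0
  L2 @0x3F[1] → 0x5B006  P=0,RW=1,US=1,PS=0
  ✗ PAGE_NOT_PRESENT  [3 reads]
#3 VA=0x401A01ADA (w,user):
  L0 @0x2A[16] → 0x41007  P=1,RW=1,US=1,PS=0
  L1 @0x41[13] → 0x42007  P=1,RW=1,US=1,PS=0
  L2 @0x42[1] → 0x43007  P=1,RW=1,US=1,PS=0
  ✓ 0x43ADA  — 3 lookups

Access #3 PA: 0x43ADA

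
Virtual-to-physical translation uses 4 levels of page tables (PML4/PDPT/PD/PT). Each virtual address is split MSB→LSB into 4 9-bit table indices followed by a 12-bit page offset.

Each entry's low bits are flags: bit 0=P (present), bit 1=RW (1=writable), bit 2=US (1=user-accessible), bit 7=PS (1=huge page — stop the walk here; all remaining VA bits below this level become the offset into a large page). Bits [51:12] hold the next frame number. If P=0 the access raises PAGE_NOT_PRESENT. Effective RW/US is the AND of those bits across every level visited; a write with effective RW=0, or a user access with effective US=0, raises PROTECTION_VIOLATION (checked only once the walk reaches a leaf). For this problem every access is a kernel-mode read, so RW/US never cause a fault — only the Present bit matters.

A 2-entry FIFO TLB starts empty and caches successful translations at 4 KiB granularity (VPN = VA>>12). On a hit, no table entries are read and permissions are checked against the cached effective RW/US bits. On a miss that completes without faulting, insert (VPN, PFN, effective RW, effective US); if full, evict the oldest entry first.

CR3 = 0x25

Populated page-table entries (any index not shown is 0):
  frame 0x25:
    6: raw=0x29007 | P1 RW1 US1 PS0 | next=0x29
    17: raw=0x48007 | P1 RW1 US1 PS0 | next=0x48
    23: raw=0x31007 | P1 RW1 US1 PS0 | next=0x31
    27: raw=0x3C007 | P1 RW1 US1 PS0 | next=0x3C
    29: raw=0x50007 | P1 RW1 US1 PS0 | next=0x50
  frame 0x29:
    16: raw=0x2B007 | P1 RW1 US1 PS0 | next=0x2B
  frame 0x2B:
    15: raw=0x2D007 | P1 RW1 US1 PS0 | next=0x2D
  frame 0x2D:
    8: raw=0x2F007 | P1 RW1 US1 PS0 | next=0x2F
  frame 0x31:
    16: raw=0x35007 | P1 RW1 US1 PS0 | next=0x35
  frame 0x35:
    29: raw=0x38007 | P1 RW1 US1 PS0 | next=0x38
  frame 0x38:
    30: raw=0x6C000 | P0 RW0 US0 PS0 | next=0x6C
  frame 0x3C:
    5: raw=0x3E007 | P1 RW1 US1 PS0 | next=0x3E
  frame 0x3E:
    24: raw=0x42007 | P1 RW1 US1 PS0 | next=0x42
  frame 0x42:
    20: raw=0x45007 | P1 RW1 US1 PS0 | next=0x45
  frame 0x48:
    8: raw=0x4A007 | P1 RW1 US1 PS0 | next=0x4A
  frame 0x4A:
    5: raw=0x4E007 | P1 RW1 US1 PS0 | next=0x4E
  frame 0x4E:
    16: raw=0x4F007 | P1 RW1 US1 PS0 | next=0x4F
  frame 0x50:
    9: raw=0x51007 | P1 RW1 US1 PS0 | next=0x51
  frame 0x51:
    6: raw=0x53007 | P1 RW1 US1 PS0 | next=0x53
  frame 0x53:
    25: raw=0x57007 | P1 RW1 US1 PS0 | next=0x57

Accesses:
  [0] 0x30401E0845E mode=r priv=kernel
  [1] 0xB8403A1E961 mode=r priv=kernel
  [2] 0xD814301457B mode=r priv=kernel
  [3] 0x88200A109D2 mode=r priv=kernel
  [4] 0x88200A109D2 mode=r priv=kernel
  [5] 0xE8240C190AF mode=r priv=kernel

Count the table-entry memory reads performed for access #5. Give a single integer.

Trace:
#0 VA=0x30401E0845E (r,kernel):
  L0: frame=0x25 idx=6 entry=0x29007 [P=1 RW=1 US=1 PS=0]
  L1: frame=0x29 idx=16 entry=0x2B007 [P=1 RW=1 US=1 PS=0]
  L2: frame=0x2B idx=15 entry=0x2D007 [P=1 RW=1 US=1 PS=0]
  L3: frame=0x2D idx=8 entry=0x2F007 [P=1 RW=1 US=1 PS=0]
  → PA=0x2F45E  (4 entries read)
#1 VA=0xB8403A1E961 (r,kernel):
  L0: frame=0x25 idx=23 entry=0x31007 [P=1 RW=1 US=1 PS=0]
  L1: frame=0x31 idx=16 entry=0x35007 [P=1 RW=1 US=1 PS=0]
  L2: frame=0x35 idx=29 entry=0x38007 [P=1 RW=1 US=1 PS=0]
  L3: frame=0x38 idx=30 entry=0x6C000 [P=0 RW=0 US=0 PS=0]
  ⇒ fault: PAGE_NOT_PRESENT  — 4 lookups
#2 VA=0xD814301457B (r,kernel):
  L0: frame=0x25 idx=27 entry=0x3C007 [P=1 RW=1 US=1 PS=0]
  L1: frame=0x3C idx=5 entry=0x3E007 [P=1 RW=1 US=1 PS=0]
  L2: frame=0x3E idx=24 entry=0x42007 [P=1 RW=1 US=1 PS=0]
  L3: frame=0x42 idx=20 entry=0x45007 [P=1 RW=1 US=1 PS=0]
  → PA=0x4557B  (4 entries read)
#3 VA=0x88200A109D2 (r,kernel):
  L0: frame=0x25 idx=17 entry=0x48007 [P=1 RW=1 US=1 PS=0]
  L1: frame=0x48 idx=8 entry=0x4A007 [P=1 RW=1 US=1 PS=0]
  L2: frame=0x4A idx=5 entry=0x4E007 [P=1 RW=1 US=1 PS=0]
  L3: frame=0x4E idx=16 entry=0x4F007 [P=1 RW=1 US=1 PS=0]
  → PA=0x4F9D2  (4 entries read)
#4 VA=0x88200A109D2 (r,kernel):
  TLB hit vpn=0x88200A10 → PA=0x4F9D2
#5 VA=0xE8240C190AF (r,kernel):
  L0: frame=0x25 idx=29 entry=0x50007 [P=1 RW=1 US=1 PS=0]
  L1: frame=0x50 idx=9 entry=0x51007 [P=1 RW=1 US=1 PS=0]
  L2: frame=0x51 idx=6 entry=0x53007 [P=1 RW=1 US=1 PS=0]
  L3: frame=0x53 idx=25 entry=0x57007 [P=1 RW=1 US=1 PS=0]
  → PA=0x570AF  (4 entries read)

Entries read for #5: 4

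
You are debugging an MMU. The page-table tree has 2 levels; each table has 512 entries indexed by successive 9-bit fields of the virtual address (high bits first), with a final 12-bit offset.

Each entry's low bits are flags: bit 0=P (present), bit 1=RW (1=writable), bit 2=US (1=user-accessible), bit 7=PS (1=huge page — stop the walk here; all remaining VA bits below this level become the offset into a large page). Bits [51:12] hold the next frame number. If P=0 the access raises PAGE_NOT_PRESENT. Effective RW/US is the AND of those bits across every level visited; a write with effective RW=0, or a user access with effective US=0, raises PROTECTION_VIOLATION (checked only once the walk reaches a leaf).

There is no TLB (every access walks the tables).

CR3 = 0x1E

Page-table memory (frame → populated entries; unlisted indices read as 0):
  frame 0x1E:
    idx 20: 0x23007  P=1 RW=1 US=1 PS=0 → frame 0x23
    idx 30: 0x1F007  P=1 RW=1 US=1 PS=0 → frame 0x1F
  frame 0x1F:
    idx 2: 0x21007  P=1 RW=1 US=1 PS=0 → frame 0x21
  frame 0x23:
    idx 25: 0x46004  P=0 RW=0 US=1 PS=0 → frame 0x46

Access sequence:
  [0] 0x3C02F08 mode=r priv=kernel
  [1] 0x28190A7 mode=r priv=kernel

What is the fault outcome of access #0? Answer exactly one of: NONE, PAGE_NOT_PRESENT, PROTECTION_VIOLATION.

Walk each access:
#0 VA=0x3C02F08 (r,kernel):
  L0 @0x1E[30] → 0x1F007  P=1,RW=1,US=1,PS=0
  L1 @0x1F[2] → 0x21007  P=1,RW=1,US=1,PS=0
  ⇒ phys 0x21F08  [2 reads]
#1 VA=0x28190A7 (r,kernel):
  L0 @0x1E[20] → 0x23007  P=1,RW=1,US=1,PS=0
  L1 @0x23[25] → 0x46004  P=0,RW=0,US=1,PS=0
  ✗ PAGE_NOT_PRESENT  [2 reads]

Access #0 fault: NONE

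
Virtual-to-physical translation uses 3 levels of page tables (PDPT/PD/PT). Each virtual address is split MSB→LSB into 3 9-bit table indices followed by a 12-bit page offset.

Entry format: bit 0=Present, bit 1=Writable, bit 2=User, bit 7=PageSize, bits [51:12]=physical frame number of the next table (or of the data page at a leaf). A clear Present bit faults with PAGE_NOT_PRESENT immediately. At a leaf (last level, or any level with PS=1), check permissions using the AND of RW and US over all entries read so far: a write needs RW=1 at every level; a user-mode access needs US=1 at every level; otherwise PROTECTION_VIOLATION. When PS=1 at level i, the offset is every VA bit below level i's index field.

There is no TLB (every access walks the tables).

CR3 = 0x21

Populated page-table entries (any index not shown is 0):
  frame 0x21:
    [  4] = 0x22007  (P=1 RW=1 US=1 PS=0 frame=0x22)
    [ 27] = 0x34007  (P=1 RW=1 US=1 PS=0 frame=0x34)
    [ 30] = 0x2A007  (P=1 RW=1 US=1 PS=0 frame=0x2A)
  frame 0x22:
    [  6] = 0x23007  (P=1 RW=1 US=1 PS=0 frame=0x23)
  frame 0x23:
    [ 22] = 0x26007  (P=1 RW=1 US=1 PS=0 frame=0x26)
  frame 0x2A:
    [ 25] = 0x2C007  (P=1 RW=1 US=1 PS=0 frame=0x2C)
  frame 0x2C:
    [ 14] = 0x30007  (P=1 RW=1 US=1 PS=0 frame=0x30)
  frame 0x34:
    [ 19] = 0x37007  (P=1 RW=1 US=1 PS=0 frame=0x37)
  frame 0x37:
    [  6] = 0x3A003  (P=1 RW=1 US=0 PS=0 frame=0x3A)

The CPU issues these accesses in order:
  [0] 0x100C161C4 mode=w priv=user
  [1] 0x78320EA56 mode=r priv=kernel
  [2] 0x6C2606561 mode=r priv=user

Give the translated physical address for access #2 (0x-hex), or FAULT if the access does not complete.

Per-access translation:
#0 VA=0x100C161C4 (w,user):
  lvl0: tbl 0x21, slot 4 ⇒ 0x22007 (P1/RW1/US1/PS0)
  lvl1: tbl 0x22, slot 6 ⇒ 0x23007 (P1/RW1/US1/PS0)
  lvl2: tbl 0x23, slot 22 ⇒ 0x26007 (P1/RW1/US1/PS0)
  ✓ 0x261C4  — 3 lookups
#1 VA=0x78320EA56 (r,kernel):
  lvl0: tbl 0x21, slot 30 ⇒ 0x2A007 (P1/RW1/US1/PS0)
  lvl1: tbl 0x2A, slot 25 ⇒ 0x2C007 (P1/RW1/US1/PS0)
  lvl2: tbl 0x2C, slot 14 ⇒ 0x30007 (P1/RW1/US1/PS0)
  ✓ 0x30A56  — 3 lookups
#2 VA=0x6C2606561 (r,user):
  lvl0: tbl 0x21, slot 27 ⇒ 0x34007 (P1/RW1/US1/PS0)
  lvl1: tbl 0x34, slot 19 ⇒ 0x37007 (P1/RW1/US1/PS0)
  lvl2: tbl 0x37, slot 6 ⇒ 0x3A003 (P1/RW1/US0/PS0)
  ⇒ fault: PROTECTION_VIOLATION  — 3 lookups

Access #2 PA: FAULT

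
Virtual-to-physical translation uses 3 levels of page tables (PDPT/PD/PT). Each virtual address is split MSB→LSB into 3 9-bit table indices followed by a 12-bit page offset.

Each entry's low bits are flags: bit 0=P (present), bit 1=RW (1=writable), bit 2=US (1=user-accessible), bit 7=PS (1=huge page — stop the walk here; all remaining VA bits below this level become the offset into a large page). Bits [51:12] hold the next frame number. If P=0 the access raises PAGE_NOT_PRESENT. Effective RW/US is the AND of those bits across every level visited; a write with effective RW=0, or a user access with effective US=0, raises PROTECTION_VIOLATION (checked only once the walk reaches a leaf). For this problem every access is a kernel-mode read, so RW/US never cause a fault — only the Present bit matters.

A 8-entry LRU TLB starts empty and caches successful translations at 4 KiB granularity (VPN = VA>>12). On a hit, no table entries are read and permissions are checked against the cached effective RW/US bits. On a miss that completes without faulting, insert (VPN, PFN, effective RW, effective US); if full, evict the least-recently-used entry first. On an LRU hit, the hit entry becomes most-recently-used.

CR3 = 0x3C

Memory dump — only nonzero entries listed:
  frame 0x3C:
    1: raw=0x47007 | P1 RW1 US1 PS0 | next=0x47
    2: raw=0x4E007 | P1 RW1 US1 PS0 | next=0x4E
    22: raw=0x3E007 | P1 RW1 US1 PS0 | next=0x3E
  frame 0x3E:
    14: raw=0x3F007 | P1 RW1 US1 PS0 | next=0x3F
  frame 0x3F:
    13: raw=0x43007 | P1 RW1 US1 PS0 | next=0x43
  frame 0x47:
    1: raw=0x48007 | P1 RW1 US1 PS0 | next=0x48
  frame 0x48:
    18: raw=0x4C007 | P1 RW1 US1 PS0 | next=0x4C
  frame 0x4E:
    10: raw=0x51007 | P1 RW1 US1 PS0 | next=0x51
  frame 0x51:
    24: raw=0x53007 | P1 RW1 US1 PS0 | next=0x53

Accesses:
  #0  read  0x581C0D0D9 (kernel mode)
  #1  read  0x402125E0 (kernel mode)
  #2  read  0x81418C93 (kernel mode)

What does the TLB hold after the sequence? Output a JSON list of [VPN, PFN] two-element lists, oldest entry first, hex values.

Walk each access:
#0 VA=0x581C0D0D9 (r,kernel):
  L0: frame=0x3C idx=22 entry=0x3E007 [P=1 RW=1 US=1 PS=0]
  L1: frame=0x3E idx=14 entry=0x3F007 [P=1 RW=1 US=1 PS=0]
  L2: frame=0x3F idx=13 entry=0x43007 [P=1 RW=1 US=1 PS=0]
  → PA=0x430D9  (3 entries read)
#1 VA=0x402125E0 (r,kernel):
  L0: frame=0x3C idx=1 entry=0x47007 [P=1 RW=1 US=1 PS=0]
  L1: frame=0x47 idx=1 entry=0x48007 [P=1 RW=1 US=1 PS=0]
  L2: frame=0x48 idx=18 entry=0x4C007 [P=1 RW=1 US=1 PS=0]
  → PA=0x4C5E0  (3 entries read)
#2 VA=0x81418C93 (r,kernel):
  L0: frame=0x3C idx=2 entry=0x4E007 [P=1 RW=1 US=1 PS=0]
  L1: frame=0x4E idx=10 entry=0x51007 [P=1 RW=1 US=1 PS=0]
  L2: frame=0x51 idx=24 entry=0x53007 [P=1 RW=1 US=1 PS=0]
  → PA=0x53C93  (3 entries read)

TLB: [["0x581C0D", "0x43"], ["0x40212", "0x4C"], ["0x81418", "0x53"]]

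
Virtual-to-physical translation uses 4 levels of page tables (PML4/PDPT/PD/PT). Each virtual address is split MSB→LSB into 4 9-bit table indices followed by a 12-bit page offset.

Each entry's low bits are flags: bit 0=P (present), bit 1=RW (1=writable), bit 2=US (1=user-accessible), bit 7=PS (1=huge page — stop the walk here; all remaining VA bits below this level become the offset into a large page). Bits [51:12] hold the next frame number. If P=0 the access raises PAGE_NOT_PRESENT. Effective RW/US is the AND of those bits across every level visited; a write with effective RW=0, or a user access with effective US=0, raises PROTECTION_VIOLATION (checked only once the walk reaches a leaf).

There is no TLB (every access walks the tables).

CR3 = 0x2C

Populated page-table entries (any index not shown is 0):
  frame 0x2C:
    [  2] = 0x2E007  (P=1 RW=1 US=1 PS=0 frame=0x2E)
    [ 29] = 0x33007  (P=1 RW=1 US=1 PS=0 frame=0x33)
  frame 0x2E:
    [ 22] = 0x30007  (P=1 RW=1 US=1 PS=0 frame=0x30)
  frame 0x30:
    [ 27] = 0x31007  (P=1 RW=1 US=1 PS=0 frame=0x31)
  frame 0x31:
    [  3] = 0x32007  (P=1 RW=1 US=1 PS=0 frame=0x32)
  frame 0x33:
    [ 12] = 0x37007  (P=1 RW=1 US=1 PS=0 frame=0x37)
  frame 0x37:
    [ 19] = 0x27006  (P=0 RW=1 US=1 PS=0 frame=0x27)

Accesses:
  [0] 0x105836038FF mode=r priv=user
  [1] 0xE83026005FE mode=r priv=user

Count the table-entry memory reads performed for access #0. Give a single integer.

Trace:
#0 VA=0x105836038FF (r,user):
  L0 @0x2C[2] → 0x2E007  P=1,RW=1,US=1,PS=0
  L1 @0x2E[22] → 0x30007  P=1,RW=1,US=1,PS=0
  L2 @0x30[27] → 0x31007  P=1,RW=1,US=1,PS=0
  L3 @0x31[3] → 0x32007  P=1,RW=1,US=1,PS=0
  → PA=0x328FF  (4 entries read)
#1 VA=0xE83026005FE (r,user):
  L0 @0x2C[29] → 0x33007  P=1,RW=1,US=1,PS=0
  L1 @0x33[12] → 0x37007  P=1,RW=1,US=1,PS=0
  L2 @0x37[19] → 0x27006  P=0,RW=1,US=1,PS=0
  ✗ PAGE_NOT_PRESENT  [3 reads]

Entries read for #0: 4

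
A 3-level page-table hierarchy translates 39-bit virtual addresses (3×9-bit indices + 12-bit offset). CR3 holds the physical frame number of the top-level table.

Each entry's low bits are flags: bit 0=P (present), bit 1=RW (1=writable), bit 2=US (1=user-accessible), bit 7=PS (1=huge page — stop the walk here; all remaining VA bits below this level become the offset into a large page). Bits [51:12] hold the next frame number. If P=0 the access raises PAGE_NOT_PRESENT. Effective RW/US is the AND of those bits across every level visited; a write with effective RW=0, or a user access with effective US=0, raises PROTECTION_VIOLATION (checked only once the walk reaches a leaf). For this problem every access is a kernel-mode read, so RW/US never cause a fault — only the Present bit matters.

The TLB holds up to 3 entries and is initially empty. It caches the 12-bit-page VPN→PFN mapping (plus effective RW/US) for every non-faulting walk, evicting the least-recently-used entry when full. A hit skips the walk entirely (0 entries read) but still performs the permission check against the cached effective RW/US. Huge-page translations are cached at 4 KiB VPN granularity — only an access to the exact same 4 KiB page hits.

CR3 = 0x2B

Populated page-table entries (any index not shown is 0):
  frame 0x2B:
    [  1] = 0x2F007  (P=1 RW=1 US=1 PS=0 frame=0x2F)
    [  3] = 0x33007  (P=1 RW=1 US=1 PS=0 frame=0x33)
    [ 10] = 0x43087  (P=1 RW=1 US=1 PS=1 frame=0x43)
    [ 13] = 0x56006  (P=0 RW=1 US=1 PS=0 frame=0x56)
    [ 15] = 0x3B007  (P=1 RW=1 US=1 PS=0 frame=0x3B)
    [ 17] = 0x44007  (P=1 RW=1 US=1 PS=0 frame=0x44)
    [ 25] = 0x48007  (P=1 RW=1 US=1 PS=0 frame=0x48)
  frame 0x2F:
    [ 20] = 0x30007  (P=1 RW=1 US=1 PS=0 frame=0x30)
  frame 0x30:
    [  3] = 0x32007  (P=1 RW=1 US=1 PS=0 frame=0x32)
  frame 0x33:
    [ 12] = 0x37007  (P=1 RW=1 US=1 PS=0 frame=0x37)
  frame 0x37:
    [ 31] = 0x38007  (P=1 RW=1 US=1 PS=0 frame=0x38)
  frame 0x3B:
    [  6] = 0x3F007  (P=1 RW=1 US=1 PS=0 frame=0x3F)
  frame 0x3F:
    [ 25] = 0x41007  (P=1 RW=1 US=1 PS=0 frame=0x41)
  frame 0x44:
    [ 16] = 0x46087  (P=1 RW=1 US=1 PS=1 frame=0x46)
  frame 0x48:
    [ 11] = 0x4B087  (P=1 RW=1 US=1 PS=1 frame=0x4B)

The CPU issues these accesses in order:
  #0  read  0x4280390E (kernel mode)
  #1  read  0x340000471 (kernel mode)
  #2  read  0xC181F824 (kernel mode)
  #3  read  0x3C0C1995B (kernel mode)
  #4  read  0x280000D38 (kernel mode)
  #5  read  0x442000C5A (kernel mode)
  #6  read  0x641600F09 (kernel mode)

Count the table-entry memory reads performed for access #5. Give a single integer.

Per-access translation:
#0 VA=0x4280390E (r,kernel):
  L0 @0x2B[1] → 0x2F007  P=1,RW=1,US=1,PS=0
  L1 @0x2F[20] → 0x30007  P=1,RW=1,US=1,PS=0
  L2 @0x30[3] → 0x32007  P=1,RW=1,US=1,PS=0
  ⇒ phys 0x3290E  [3 reads]
#1 VA=0x340000471 (r,kernel):
  L0 @0x2B[13] → 0x56006  P=0,RW=1,US=1,PS=0
  ⇒ fault: PAGE_NOT_PRESENT  — 1 lookups
#2 VA=0xC181F824 (r,kernel):
  L0 @0x2B[3] → 0x33007  P=1,RW=1,US=1,PS=0
  L1 @0x33[12] → 0x37007  P=1,RW=1,US=1,PS=0
  L2 @0x37[31] → 0x38007  P=1,RW=1,US=1,PS=0
  ⇒ phys 0x38824  [3 reads]
#3 VA=0x3C0C1995B (r,kernel):
  L0 @0x2B[15] → 0x3B007  P=1,RW=1,US=1,PS=0
  L1 @0x3B[6] → 0x3F007  P=1,RW=1,US=1,PS=0
  L2 @0x3F[25] → 0x41007  P=1,RW=1,US=1,PS=0
  ⇒ phys 0x4195B  [3 reads]
#4 VA=0x280000D38 (r,kernel):
  L0 @0x2B[10] → 0x43087  P=1,RW=1,US=1,PS=1
  ⇒ phys 0x43D38 (huge @L0)  [1 reads]
#5 VA=0x442000C5A (r,kernel):
  L0 @0x2B[17] → 0x44007  P=1,RW=1,US=1,PS=0
  L1 @0x44[16] → 0x46087  P=1,RW=1,US=1,PS=1
  ⇒ phys 0x46C5A (huge @L1)  [2 reads]
#6 VA=0x641600F09 (r,kernel):
  L0 @0x2B[25] → 0x48007  P=1,RW=1,US=1,PS=0
  L1 @0x48[11] → 0x4B087  P=1,RW=1,US=1,PS=1
  ⇒ phys 0x4BF09 (huge @L1)  [2 reads]

Entries read for #5: 2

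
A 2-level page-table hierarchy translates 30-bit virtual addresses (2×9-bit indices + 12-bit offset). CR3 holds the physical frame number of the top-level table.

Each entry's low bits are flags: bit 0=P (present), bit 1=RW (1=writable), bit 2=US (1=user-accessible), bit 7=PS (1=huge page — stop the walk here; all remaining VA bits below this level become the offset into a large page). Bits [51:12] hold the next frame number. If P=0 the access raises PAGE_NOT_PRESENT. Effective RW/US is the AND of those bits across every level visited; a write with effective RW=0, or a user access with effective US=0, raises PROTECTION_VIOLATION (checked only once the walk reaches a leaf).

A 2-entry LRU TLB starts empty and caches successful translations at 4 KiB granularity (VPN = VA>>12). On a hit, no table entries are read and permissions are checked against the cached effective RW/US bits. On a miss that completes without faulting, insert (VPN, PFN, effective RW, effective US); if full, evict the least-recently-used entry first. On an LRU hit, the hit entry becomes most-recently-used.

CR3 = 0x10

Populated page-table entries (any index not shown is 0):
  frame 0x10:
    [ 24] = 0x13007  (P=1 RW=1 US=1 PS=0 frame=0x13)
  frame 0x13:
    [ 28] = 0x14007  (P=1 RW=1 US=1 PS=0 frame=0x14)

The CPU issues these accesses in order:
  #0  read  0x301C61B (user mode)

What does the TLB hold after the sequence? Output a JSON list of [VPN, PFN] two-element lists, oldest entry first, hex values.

Trace:
#0 VA=0x301C61B (r,user):
  [0] read 0x10 idx=24: raw=0x13007 flags P=1 W=1 U=1 S=0
  [1] read 0x13 idx=28: raw=0x14007 flags P=1 W=1 U=1 S=0
  → PA=0x1461B  (2 entries read)

TLB: [["0x301C", "0x14"]]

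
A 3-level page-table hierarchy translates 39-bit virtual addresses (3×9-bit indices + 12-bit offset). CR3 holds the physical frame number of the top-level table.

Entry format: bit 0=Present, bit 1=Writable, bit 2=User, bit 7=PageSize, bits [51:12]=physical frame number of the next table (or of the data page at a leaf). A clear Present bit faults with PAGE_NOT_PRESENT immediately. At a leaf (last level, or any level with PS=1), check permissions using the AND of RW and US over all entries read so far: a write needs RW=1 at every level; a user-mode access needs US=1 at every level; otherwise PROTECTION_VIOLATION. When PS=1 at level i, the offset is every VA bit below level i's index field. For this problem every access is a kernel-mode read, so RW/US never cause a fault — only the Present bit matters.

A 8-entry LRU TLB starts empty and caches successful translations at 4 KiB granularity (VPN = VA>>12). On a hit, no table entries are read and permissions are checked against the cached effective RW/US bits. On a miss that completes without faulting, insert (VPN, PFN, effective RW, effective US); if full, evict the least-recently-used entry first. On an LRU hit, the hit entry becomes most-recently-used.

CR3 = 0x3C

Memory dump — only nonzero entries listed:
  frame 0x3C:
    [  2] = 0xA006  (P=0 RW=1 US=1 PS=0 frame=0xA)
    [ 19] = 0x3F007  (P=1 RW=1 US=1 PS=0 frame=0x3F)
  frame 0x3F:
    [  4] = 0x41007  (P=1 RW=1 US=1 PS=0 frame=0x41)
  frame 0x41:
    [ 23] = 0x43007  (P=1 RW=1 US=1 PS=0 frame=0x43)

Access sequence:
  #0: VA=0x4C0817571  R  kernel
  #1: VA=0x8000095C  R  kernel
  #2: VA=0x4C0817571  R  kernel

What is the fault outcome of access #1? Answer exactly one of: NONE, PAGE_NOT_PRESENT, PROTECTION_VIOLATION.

Per-access translation:
#0 VA=0x4C0817571 (r,kernel):
  L0 @0x3C[19] → 0x3F007  P=1,RW=1,US=1,PS=0
  L1 @0x3F[4] → 0x41007  P=1,RW=1,US=1,PS=0
  L2 @0x41[23] → 0x43007  P=1,RW=1,US=1,PS=0
  ⇒ phys 0x43571  [3 reads]
#1 VA=0x8000095C (r,kernel):
  L0 @0x3C[2] → 0xA006  P=0,RW=1,US=1,PS=0
  ⇒ fault: PAGE_NOT_PRESENT  — 1 lookups
#2 VA=0x4C0817571 (r,kernel):
  TLB hit vpn=0x4C0817 → PA=0x43571

Access #1 fault: PAGE_NOT_PRESENT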